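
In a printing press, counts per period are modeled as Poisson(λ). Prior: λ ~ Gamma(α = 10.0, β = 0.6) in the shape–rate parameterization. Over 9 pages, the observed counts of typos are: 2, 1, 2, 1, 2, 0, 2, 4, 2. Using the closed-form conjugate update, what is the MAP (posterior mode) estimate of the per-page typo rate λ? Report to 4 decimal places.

With a Gamma(shape α, rate β) prior, the Poisson likelihood is conjugate: the posterior is Gamma(α + ΣXᵢ, β + n).
Sum of counts S = 16 over n = 9 pages.
Posterior: Gamma(α+S, β+n) = Gamma(10.0+16, 0.6+9) = Gamma(26.0, 9.6).
Mode of Gamma(α,β) for α≥1 is (α−1)/β = 25.0/9.6 = 2.6042.

2.6042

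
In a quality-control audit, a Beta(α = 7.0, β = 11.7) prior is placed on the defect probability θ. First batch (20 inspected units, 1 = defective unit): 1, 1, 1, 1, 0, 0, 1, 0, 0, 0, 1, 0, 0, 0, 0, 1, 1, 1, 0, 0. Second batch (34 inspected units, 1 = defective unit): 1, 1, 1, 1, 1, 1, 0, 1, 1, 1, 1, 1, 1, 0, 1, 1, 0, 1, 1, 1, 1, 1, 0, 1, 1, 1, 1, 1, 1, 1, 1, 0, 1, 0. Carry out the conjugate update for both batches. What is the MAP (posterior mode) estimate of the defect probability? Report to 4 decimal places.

0.6082

The Beta prior is conjugate to a Binomial/Bernoulli likelihood; the update adds successes to α and failures to β.
After batch 1: Beta(7.0+9, 11.7+11) = Beta(16.0, 22.7).
After batch 2: Beta(16.0+28, 22.7+6) = Beta(44.0, 28.7).
Mode of Beta(a,b) for a,b>1 is (a−1)/(a+b−2) = 43.0/70.7 = 0.6082.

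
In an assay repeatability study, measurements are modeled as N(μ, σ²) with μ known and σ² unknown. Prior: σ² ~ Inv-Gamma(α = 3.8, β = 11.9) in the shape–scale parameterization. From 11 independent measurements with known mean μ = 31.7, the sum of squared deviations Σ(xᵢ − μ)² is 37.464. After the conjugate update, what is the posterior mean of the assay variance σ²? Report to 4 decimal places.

With known mean μ and an Inverse-Gamma(α, β) prior on σ², the Normal likelihood is conjugate: posterior is Inv-Gamma(α + n/2, β + Σ(xᵢ−μ)²/2).
Posterior: Inv-Gamma(3.8 + 11/2, 11.9 + 37.464/2) = Inv-Gamma(9.30, 30.6320).
E[σ²|data] = β/(α−1) = 30.6320/8.30 = 3.6906.

3.6906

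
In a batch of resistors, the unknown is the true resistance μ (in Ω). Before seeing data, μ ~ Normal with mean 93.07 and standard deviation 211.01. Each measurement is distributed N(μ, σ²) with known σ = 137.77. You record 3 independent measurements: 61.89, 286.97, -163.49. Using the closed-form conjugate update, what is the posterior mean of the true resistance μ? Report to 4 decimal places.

For Normal data with known variance σ², a Normal(μ₀, σ₀²) prior on μ is conjugate. Posterior precision = 1/σ₀² + n/σ²; posterior mean is the precision-weighted average of μ₀ and x̄.
Σxᵢ = 61.89 + 286.97 + (-163.49) = 185.37, so n·x̄ = 185.37.
σ₀² = 211.01² = 44525.2201, σ² = 137.77² = 18980.5729; σ² + n·σ₀² = 18980.5729 + 3·44525.2201 = 152556.2332.
Posterior mean = (μ₀/σ₀² + n·x̄/σ²)/(1/σ₀² + n/σ²) = (σ²·μ₀ + σ₀²·n·x̄)/(σ² + n·σ₀²) = (18980.5729·93.07 + 44525.2201·185.37)/152556.2332 = 10020161.96974/152556.2332 = 65.6818.

65.6818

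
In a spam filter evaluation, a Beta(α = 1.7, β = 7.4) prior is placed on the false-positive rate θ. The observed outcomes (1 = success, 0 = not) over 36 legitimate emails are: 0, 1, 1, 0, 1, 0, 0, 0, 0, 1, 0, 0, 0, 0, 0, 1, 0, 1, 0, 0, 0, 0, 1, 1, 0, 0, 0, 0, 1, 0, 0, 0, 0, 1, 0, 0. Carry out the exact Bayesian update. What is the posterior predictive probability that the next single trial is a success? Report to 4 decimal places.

The Beta prior is conjugate to a Binomial/Bernoulli likelihood; the update adds successes to α and failures to β.
Posterior: Beta(α+k, β+n−k) = Beta(1.7+10, 7.4+26) = Beta(11.7, 33.4).
For a single future Bernoulli trial, P(success | data) = α/(α+β) = 0.2594.

0.2594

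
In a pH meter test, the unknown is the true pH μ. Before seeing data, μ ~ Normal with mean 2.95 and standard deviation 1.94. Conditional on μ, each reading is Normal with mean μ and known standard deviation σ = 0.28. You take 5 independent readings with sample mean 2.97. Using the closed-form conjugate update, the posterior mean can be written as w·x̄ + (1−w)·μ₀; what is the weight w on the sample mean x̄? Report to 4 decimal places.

0.9959

For Normal data with known variance σ², a Normal(μ₀, σ₀²) prior on μ is conjugate. Posterior precision = 1/σ₀² + n/σ²; posterior mean is the precision-weighted average of μ₀ and x̄.
σ₀² = 1.94² = 3.7636, σ² = 0.28² = 0.0784. Prior precision 1/σ₀² = 1/3.7636; data precision n/σ² = 5/0.0784.
w = (n/σ²)/(1/σ₀² + n/σ²) = n·σ₀²/(σ² + n·σ₀²) = 5·3.7636/(0.0784 + 5·3.7636) = 18.818/18.8964 = 0.9959.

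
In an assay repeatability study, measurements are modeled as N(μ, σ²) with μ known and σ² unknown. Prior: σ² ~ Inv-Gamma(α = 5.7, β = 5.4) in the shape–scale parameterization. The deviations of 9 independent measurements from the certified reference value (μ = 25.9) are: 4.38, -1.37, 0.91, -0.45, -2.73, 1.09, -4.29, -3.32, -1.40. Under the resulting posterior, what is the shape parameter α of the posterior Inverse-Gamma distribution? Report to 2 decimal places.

10.20

With known mean μ and an Inverse-Gamma(α, β) prior on σ², the Normal likelihood is conjugate: posterior is Inv-Gamma(α + n/2, β + Σ(xᵢ−μ)²/2).
Σ(xᵢ−μ)² = (4.38)² + (-1.37)² + (0.91)² + (-0.45)² + (-2.73)² + (1.09)² + (-4.29)² + (-3.32)² + (-1.40)² = 62.1194.
Posterior: Inv-Gamma(5.7 + 9/2, 5.4 + 62.1194/2) = Inv-Gamma(10.20, 36.45970).
Posterior α = 10.20.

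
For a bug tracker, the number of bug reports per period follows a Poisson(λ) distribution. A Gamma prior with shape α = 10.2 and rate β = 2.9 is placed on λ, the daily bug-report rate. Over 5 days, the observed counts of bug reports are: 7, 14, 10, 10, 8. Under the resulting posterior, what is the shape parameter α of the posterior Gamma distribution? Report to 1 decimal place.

With a Gamma(shape α, rate β) prior, the Poisson likelihood is conjugate: the posterior is Gamma(α + ΣXᵢ, β + n).
Sum of counts S = 49 over n = 5 days.
Posterior: Gamma(α+S, β+n) = Gamma(10.2+49, 2.9+5) = Gamma(59.2, 7.9).
Posterior α = 59.2.

59.2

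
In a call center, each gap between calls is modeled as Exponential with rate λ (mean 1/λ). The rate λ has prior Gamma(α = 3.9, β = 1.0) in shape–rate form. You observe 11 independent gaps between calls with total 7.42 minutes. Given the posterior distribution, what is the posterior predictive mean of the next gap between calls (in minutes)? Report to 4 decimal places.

With a Gamma(shape α, rate β) prior on the exponential rate λ, the posterior after n observations with total T = Σxᵢ is Gamma(α+n, β+T).
Posterior: Gamma(3.9+11, 1.0+7.42) = Gamma(14.9, 8.42).
The predictive distribution for the next observation is Lomax; its mean is β/(α−1) = 8.42/13.9 = 0.6058.

0.6058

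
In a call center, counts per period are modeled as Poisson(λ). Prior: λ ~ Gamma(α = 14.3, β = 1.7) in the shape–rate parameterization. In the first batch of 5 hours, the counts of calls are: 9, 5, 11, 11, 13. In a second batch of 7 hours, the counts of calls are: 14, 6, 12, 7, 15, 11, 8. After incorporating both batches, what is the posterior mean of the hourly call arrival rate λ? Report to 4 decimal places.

With a Gamma(shape α, rate β) prior, the Poisson likelihood is conjugate: the posterior is Gamma(α + ΣXᵢ, β + n).
Batch 1: sum of counts S = 49 over n = 5 hours.
After batch 1: Gamma(α+S, β+n) = Gamma(14.3+49, 1.7+5) = Gamma(63.3, 6.7).
Batch 2: sum of counts S = 73 over n = 7 hours.
After batch 2: Gamma(α+S, β+n) = Gamma(63.3+73, 6.7+7) = Gamma(136.3, 13.7).
Posterior mean = α/β = 136.3/13.7 = 9.9489.

9.9489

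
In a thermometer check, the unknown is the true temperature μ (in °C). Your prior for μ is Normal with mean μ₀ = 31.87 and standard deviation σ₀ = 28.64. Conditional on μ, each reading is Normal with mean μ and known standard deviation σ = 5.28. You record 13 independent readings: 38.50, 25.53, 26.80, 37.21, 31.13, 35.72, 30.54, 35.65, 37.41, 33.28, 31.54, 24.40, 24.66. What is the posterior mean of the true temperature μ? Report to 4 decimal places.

31.7212

For Normal data with known variance σ², a Normal(μ₀, σ₀²) prior on μ is conjugate. Posterior precision = 1/σ₀² + n/σ²; posterior mean is the precision-weighted average of μ₀ and x̄.
Σxᵢ = 38.50 + 25.53 + 26.80 + 37.21 + 31.13 + 35.72 + 30.54 + 35.65 + 37.41 + 33.28 + 31.54 + 24.40 + 24.66 = 412.37, so n·x̄ = 412.37.
σ₀² = 28.64² = 820.2496, σ² = 5.28² = 27.8784; σ² + n·σ₀² = 27.8784 + 13·820.2496 = 10691.1232.
Posterior mean = (μ₀/σ₀² + n·x̄/σ²)/(1/σ₀² + n/σ²) = (σ²·μ₀ + σ₀²·n·x̄)/(σ² + n·σ₀²) = (27.8784·31.87 + 820.2496·412.37)/10691.1232 = 339134.81216/10691.1232 = 31.7212.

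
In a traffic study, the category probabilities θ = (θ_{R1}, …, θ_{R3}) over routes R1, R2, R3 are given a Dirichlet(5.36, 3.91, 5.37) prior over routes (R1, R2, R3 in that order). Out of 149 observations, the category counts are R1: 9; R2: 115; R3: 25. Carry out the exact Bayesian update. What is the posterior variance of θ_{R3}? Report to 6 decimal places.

The Dirichlet prior is conjugate to the Multinomial likelihood: each posterior αⱼ = prior αⱼ + observed count nⱼ.
Posterior concentration: (14.36, 118.91, 30.37), total = 163.64.
Var[θ_j] = α_j(Σα−α_j)/((Σα)²(Σα+1)) = 30.37·133.27/(163.64²·164.64) = 0.000918.

0.000918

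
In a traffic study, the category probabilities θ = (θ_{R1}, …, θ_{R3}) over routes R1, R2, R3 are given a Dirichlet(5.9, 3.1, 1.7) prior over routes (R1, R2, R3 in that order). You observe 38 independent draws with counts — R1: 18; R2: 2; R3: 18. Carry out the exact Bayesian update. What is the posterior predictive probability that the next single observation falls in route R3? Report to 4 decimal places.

0.4045

The Dirichlet prior is conjugate to the Multinomial likelihood: each posterior αⱼ = prior αⱼ + observed count nⱼ.
Posterior concentration: (23.9, 5.1, 19.7), total = 48.7.
P(next = R3 | data) = α_{R3}/Σα = 0.4045.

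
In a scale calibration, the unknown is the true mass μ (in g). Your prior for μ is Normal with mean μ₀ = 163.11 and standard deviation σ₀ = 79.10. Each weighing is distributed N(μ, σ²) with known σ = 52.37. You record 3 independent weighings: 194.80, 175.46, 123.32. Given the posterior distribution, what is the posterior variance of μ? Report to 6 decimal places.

For Normal data with known variance σ², a Normal(μ₀, σ₀²) prior on μ is conjugate. Posterior precision = 1/σ₀² + n/σ²; posterior mean is the precision-weighted average of μ₀ and x̄.
σ₀² = 79.10² = 6256.81, σ² = 52.37² = 2742.6169; σ² + n·σ₀² = 2742.6169 + 3·6256.81 = 21513.0469.
Posterior precision = 1/σ₀² + n/σ² = 1/6256.81 + 3/2742.6169 = (σ² + n·σ₀²)/(σ₀²σ²) = 21513.0469/(6256.81·2742.6169); posterior variance σₙ² = σ₀²σ²/(σ² + n·σ₀²) = 6256.81·2742.6169/21513.0469 = 797.657018.

797.657018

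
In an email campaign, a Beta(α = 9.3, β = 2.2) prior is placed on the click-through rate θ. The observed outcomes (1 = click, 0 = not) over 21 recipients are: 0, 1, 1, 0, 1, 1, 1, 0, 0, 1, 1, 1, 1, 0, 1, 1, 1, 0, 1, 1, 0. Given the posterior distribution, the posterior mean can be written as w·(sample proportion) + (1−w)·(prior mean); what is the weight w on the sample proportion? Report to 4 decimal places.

The Beta prior is conjugate to a Binomial/Bernoulli likelihood; the update adds successes to α and failures to β.
Posterior mean = (α₀+k)/(α₀+β₀+n) = [n/(α₀+β₀+n)]·(k/n) + [(α₀+β₀)/(α₀+β₀+n)]·α₀/(α₀+β₀), so only n and the prior enter the weight.
The weight on the data is w = n/(α₀+β₀+n) = 21/(9.3+2.2+21) = 21/32.5 = 0.6462.

0.6462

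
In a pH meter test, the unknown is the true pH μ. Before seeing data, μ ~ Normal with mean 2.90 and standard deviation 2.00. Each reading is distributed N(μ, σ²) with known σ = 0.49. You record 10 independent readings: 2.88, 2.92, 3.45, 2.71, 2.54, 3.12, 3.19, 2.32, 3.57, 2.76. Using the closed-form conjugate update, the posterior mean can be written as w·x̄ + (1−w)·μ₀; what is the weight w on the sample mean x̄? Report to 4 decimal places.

For Normal data with known variance σ², a Normal(μ₀, σ₀²) prior on μ is conjugate. Posterior precision = 1/σ₀² + n/σ²; posterior mean is the precision-weighted average of μ₀ and x̄.
σ₀² = 2.00² = 4, σ² = 0.49² = 0.2401. Prior precision 1/σ₀² = 1/4; data precision n/σ² = 10/0.2401.
w = (n/σ²)/(1/σ₀² + n/σ²) = n·σ₀²/(σ² + n·σ₀²) = 10·4/(0.2401 + 10·4) = 40/40.2401 = 0.9940.

0.9940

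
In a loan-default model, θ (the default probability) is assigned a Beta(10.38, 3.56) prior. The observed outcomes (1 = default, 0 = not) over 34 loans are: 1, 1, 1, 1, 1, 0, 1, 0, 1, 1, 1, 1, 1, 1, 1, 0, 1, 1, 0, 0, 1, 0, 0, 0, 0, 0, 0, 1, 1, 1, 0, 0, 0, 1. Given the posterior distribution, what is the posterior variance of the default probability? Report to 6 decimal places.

The Beta prior is conjugate to a Binomial/Bernoulli likelihood; the update adds successes to α and failures to β.
Posterior: Beta(α+k, β+n−k) = Beta(10.38+20, 3.56+14) = Beta(30.38, 17.56).
Var = αβ/((α+β)²(α+β+1)) = 30.38·17.56/(47.94²·48.94) = 0.004743.

0.004743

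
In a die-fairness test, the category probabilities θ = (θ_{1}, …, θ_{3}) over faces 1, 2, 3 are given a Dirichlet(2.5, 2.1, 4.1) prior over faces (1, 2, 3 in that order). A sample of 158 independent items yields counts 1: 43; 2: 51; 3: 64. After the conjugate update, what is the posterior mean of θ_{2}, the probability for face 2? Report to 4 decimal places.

The Dirichlet prior is conjugate to the Multinomial likelihood: each posterior αⱼ = prior αⱼ + observed count nⱼ.
Posterior concentration: (45.5, 53.1, 68.1), total = 166.7.
E[θ_{2}|data] = α_{2}/Σα = 53.1/166.7 = 0.3185.

0.3185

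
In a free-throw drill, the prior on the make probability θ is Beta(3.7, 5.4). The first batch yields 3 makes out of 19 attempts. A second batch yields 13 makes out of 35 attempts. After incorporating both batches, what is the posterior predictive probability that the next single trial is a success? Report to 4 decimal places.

The Beta prior is conjugate to a Binomial/Bernoulli likelihood; the update adds successes to α and failures to β.
After batch 1: Beta(3.7+3, 5.4+16) = Beta(6.7, 21.4).
After batch 2: Beta(6.7+13, 21.4+22) = Beta(19.7, 43.4).
For a single future Bernoulli trial, P(success | data) = α/(α+β) = 0.3122.

0.3122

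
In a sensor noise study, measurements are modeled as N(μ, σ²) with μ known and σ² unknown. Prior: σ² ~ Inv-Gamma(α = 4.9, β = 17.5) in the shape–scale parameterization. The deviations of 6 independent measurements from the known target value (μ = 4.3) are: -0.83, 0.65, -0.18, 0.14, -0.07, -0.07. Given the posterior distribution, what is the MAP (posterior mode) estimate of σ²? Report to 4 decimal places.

2.0322

With known mean μ and an Inverse-Gamma(α, β) prior on σ², the Normal likelihood is conjugate: posterior is Inv-Gamma(α + n/2, β + Σ(xᵢ−μ)²/2).
Σ(xᵢ−μ)² = (-0.83)² + (0.65)² + (-0.18)² + (0.14)² + (-0.07)² + (-0.07)² = 1.1732.
Posterior: Inv-Gamma(4.9 + 6/2, 17.5 + 1.1732/2) = Inv-Gamma(7.90, 18.08660).
Mode = β/(α+1) = 18.08660/8.90 = 2.0322.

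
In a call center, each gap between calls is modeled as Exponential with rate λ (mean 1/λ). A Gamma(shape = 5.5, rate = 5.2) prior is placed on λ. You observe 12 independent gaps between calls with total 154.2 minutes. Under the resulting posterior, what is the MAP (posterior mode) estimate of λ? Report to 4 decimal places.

With a Gamma(shape α, rate β) prior on the exponential rate λ, the posterior after n observations with total T = Σxᵢ is Gamma(α+n, β+T).
Posterior: Gamma(5.5+12, 5.2+154.2) = Gamma(17.5, 159.4).
Mode = (α−1)/β = 0.1035.

0.1035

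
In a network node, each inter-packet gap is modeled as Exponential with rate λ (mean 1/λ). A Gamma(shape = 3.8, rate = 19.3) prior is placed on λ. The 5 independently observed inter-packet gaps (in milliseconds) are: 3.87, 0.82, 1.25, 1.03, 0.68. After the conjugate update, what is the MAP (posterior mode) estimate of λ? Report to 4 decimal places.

0.2894

With a Gamma(shape α, rate β) prior on the exponential rate λ, the posterior after n observations with total T = Σxᵢ is Gamma(α+n, β+T).
Sum of observations T = 7.65 milliseconds; n = 5.
Posterior: Gamma(3.8+5, 19.3+7.65) = Gamma(8.8, 26.95).
Mode = (α−1)/β = 0.2894.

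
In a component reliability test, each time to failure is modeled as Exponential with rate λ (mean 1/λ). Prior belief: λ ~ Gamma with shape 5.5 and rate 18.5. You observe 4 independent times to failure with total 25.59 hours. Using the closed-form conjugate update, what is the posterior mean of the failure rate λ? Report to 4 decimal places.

With a Gamma(shape α, rate β) prior on the exponential rate λ, the posterior after n observations with total T = Σxᵢ is Gamma(α+n, β+T).
Posterior: Gamma(5.5+4, 18.5+25.59) = Gamma(9.5, 44.09).
Posterior mean of λ = α/β = 9.5/44.09 = 0.2155.

0.2155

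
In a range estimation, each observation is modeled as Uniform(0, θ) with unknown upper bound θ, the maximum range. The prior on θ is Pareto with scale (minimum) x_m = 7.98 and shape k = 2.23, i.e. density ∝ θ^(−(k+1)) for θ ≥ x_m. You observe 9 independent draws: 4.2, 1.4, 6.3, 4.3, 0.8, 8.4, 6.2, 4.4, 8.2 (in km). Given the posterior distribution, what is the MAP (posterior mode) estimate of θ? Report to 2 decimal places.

A Pareto(scale x_m, shape k) prior on the upper bound θ of Uniform(0, θ) is conjugate: posterior is Pareto(max(x_m, max xᵢ), k + n).
Sample maximum = 8.4; prior scale x_m = 7.98 → posterior scale = max = 8.40.
Posterior shape = 2.23 + 9 = 11.23.
The Pareto density is decreasing on [x_m, ∞), so the mode is x_m = 8.40.

8.40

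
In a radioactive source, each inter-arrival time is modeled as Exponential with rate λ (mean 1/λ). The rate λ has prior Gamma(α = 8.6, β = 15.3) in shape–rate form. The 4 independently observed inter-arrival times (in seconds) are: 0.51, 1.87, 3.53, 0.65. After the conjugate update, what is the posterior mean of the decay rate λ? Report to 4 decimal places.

With a Gamma(shape α, rate β) prior on the exponential rate λ, the posterior after n observations with total T = Σxᵢ is Gamma(α+n, β+T).
Sum of observations T = 6.56 seconds; n = 4.
Posterior: Gamma(8.6+4, 15.3+6.56) = Gamma(12.6, 21.86).
Posterior mean of λ = α/β = 12.6/21.86 = 0.5764.

0.5764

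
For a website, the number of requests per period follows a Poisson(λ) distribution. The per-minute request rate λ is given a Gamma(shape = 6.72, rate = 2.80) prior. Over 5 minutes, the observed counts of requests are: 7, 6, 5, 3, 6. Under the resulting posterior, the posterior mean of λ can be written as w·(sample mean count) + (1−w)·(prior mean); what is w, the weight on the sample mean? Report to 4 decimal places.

With a Gamma(shape α, rate β) prior, the Poisson likelihood is conjugate: the posterior is Gamma(α + ΣXᵢ, β + n).
Posterior mean = (α₀+S)/(β₀+n) = [n/(β₀+n)]·(S/n) + [β₀/(β₀+n)]·(α₀/β₀), so only n and β₀ enter the weight.
Weight on data w = n/(β₀+n) = 5/(2.80+5) = 5/7.80 = 0.6410.

0.6410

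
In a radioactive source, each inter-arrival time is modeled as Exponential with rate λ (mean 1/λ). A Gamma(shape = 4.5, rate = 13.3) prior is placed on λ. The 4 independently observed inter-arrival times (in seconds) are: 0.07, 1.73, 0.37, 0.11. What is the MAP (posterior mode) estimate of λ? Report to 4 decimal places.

With a Gamma(shape α, rate β) prior on the exponential rate λ, the posterior after n observations with total T = Σxᵢ is Gamma(α+n, β+T).
Sum of observations T = 2.28 seconds; n = 4.
Posterior: Gamma(4.5+4, 13.3+2.28) = Gamma(8.5, 15.58).
Mode = (α−1)/β = 0.4814.

0.4814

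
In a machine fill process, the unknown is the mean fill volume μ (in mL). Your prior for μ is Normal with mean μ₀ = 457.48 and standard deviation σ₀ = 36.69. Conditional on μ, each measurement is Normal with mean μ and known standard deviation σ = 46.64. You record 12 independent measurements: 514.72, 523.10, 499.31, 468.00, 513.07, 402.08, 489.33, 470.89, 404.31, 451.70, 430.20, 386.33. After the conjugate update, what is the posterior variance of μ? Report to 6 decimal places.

For Normal data with known variance σ², a Normal(μ₀, σ₀²) prior on μ is conjugate. Posterior precision = 1/σ₀² + n/σ²; posterior mean is the precision-weighted average of μ₀ and x̄.
σ₀² = 36.69² = 1346.1561, σ² = 46.64² = 2175.2896; σ² + n·σ₀² = 2175.2896 + 12·1346.1561 = 18329.1628.
Posterior precision = 1/σ₀² + n/σ² = 1/1346.1561 + 12/2175.2896 = (σ² + n·σ₀²)/(σ₀²σ²) = 18329.1628/(1346.1561·2175.2896); posterior variance σₙ² = σ₀²σ²/(σ² + n·σ₀²) = 1346.1561·2175.2896/18329.1628 = 159.760672.

159.760672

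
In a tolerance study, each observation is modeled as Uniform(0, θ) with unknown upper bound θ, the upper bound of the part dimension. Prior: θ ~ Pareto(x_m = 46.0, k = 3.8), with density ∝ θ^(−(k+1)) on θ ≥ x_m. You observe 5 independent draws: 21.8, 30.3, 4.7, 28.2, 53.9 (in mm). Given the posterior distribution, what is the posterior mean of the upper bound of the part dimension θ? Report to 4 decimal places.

A Pareto(scale x_m, shape k) prior on the upper bound θ of Uniform(0, θ) is conjugate: posterior is Pareto(max(x_m, max xᵢ), k + n).
Sample maximum = 53.9; prior scale x_m = 46.0 → posterior scale = max = 53.9.
Posterior shape = 3.8 + 5 = 8.8.
E[θ|data] = k·x_m/(k−1) = 8.8·53.9/7.8 = 60.8103.

60.8103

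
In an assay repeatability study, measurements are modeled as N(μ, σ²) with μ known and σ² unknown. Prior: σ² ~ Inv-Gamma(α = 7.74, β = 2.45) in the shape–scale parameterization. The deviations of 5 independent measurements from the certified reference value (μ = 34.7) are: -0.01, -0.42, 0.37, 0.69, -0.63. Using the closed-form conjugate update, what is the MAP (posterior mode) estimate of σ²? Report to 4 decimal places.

With known mean μ and an Inverse-Gamma(α, β) prior on σ², the Normal likelihood is conjugate: posterior is Inv-Gamma(α + n/2, β + Σ(xᵢ−μ)²/2).
Σ(xᵢ−μ)² = (-0.01)² + (-0.42)² + (0.37)² + (0.69)² + (-0.63)² = 1.1864.
Posterior: Inv-Gamma(7.74 + 5/2, 2.45 + 1.1864/2) = Inv-Gamma(10.24, 3.04320).
Mode = β/(α+1) = 3.04320/11.24 = 0.2707.

0.2707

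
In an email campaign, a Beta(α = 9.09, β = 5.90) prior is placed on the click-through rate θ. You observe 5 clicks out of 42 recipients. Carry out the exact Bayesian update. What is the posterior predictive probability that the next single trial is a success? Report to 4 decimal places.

0.2472

The Beta prior is conjugate to a Binomial/Bernoulli likelihood; the update adds successes to α and failures to β.
Posterior: Beta(α+k, β+n−k) = Beta(9.09+5, 5.90+37) = Beta(14.09, 42.90).
For a single future Bernoulli trial, P(success | data) = α/(α+β) = 0.2472.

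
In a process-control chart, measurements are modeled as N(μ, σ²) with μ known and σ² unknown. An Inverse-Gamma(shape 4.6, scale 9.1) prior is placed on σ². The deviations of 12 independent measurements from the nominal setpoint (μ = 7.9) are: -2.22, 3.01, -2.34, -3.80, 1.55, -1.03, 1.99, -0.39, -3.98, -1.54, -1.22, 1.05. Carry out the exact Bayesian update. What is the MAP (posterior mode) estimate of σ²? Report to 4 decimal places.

3.4691

With known mean μ and an Inverse-Gamma(α, β) prior on σ², the Normal likelihood is conjugate: posterior is Inv-Gamma(α + n/2, β + Σ(xᵢ−μ)²/2).
Σ(xᵢ−μ)² = (-2.22)² + (3.01)² + (-2.34)² + (-3.80)² + (1.55)² + (-1.03)² + (1.99)² + (-0.39)² + (-3.98)² + (-1.54)² + (-1.22)² + (1.05)² = 62.2826.
Posterior: Inv-Gamma(4.6 + 12/2, 9.1 + 62.2826/2) = Inv-Gamma(10.60, 40.24130).
Mode = β/(α+1) = 40.24130/11.60 = 3.4691.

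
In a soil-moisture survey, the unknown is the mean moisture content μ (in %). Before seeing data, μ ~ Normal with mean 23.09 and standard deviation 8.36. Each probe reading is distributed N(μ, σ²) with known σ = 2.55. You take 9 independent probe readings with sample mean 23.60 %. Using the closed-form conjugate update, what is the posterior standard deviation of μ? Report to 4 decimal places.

0.8456

For Normal data with known variance σ², a Normal(μ₀, σ₀²) prior on μ is conjugate. Posterior precision = 1/σ₀² + n/σ²; posterior mean is the precision-weighted average of μ₀ and x̄.
σ₀² = 8.36² = 69.8896, σ² = 2.55² = 6.5025; σ² + n·σ₀² = 6.5025 + 9·69.8896 = 635.5089.
Posterior precision = 1/σ₀² + n/σ² = 1/69.8896 + 9/6.5025 = (σ² + n·σ₀²)/(σ₀²σ²) = 635.5089/(69.8896·6.5025); posterior variance σₙ² = σ₀²σ²/(σ² + n·σ₀²) = 69.8896·6.5025/635.5089 = 0.715107.
Posterior SD = √σₙ² = √(69.8896·6.5025/635.5089) = 0.8456.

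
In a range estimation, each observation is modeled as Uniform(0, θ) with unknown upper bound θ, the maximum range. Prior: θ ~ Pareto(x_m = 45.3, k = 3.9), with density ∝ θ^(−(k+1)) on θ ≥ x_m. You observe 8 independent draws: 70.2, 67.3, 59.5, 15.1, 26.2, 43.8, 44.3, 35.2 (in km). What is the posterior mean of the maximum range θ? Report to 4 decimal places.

A Pareto(scale x_m, shape k) prior on the upper bound θ of Uniform(0, θ) is conjugate: posterior is Pareto(max(x_m, max xᵢ), k + n).
Sample maximum = 70.2; prior scale x_m = 45.3 → posterior scale = max = 70.2.
Posterior shape = 3.9 + 8 = 11.9.
E[θ|data] = k·x_m/(k−1) = 11.9·70.2/10.9 = 76.6404.

76.6404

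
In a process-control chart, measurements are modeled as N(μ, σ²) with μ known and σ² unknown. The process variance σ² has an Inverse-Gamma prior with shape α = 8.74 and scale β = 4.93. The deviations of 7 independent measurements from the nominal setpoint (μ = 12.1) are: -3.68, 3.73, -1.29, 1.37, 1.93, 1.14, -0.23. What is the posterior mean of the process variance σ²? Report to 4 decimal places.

2.0433

With known mean μ and an Inverse-Gamma(α, β) prior on σ², the Normal likelihood is conjugate: posterior is Inv-Gamma(α + n/2, β + Σ(xᵢ−μ)²/2).
Σ(xᵢ−μ)² = (-3.68)² + (3.73)² + (-1.29)² + (1.37)² + (1.93)² + (1.14)² + (-0.23)² = 36.0737.
Posterior: Inv-Gamma(8.74 + 7/2, 4.93 + 36.0737/2) = Inv-Gamma(12.24, 22.96685).
E[σ²|data] = β/(α−1) = 22.96685/11.24 = 2.0433.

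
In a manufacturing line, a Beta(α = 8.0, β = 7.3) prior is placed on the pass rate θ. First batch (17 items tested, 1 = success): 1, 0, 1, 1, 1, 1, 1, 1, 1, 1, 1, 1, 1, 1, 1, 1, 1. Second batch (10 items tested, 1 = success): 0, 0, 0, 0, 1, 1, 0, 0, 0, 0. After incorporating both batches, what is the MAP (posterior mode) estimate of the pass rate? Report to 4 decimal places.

The Beta prior is conjugate to a Binomial/Bernoulli likelihood; the update adds successes to α and failures to β.
After batch 1: Beta(8.0+16, 7.3+1) = Beta(24.0, 8.3).
After batch 2: Beta(24.0+2, 8.3+8) = Beta(26.0, 16.3).
Mode of Beta(a,b) for a,b>1 is (a−1)/(a+b−2) = 25.0/40.3 = 0.6203.

0.6203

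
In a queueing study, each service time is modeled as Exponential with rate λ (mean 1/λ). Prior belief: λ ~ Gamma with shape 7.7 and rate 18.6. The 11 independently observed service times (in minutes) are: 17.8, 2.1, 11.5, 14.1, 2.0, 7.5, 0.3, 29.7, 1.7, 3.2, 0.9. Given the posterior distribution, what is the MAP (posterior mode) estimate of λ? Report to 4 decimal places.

0.1618

With a Gamma(shape α, rate β) prior on the exponential rate λ, the posterior after n observations with total T = Σxᵢ is Gamma(α+n, β+T).
Sum of observations T = 90.8 minutes; n = 11.
Posterior: Gamma(7.7+11, 18.6+90.8) = Gamma(18.7, 109.4).
Mode = (α−1)/β = 0.1618.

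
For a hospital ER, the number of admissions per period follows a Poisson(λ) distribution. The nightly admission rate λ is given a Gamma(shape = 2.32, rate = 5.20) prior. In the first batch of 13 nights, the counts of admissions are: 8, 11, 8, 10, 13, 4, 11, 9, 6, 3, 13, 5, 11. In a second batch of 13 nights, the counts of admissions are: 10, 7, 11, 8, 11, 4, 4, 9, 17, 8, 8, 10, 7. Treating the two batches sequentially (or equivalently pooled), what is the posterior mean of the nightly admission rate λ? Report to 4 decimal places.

With a Gamma(shape α, rate β) prior, the Poisson likelihood is conjugate: the posterior is Gamma(α + ΣXᵢ, β + n).
Batch 1: sum of counts S = 112 over n = 13 nights.
After batch 1: Gamma(α+S, β+n) = Gamma(2.32+112, 5.20+13) = Gamma(114.32, 18.20).
Batch 2: sum of counts S = 114 over n = 13 nights.
After batch 2: Gamma(α+S, β+n) = Gamma(114.32+114, 18.20+13) = Gamma(228.32, 31.20).
Posterior mean = α/β = 228.32/31.20 = 7.3179.

7.3179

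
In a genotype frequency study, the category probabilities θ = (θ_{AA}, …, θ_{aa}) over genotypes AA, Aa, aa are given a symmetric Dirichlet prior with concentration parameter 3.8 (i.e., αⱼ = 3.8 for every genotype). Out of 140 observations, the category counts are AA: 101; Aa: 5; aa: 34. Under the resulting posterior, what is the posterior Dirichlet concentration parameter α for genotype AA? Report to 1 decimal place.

104.8

The Dirichlet prior is conjugate to the Multinomial likelihood: each posterior αⱼ = prior αⱼ + observed count nⱼ.
Posterior concentration: (104.8, 8.8, 37.8), total = 151.4.
α_{AA} = 3.8 + 101 = 104.8.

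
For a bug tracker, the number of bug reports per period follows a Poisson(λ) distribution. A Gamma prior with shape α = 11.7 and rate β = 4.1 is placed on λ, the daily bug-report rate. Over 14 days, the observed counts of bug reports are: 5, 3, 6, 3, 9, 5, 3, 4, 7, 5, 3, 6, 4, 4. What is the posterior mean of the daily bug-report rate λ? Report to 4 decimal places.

4.3481

With a Gamma(shape α, rate β) prior, the Poisson likelihood is conjugate: the posterior is Gamma(α + ΣXᵢ, β + n).
Sum of counts S = 67 over n = 14 days.
Posterior: Gamma(α+S, β+n) = Gamma(11.7+67, 4.1+14) = Gamma(78.7, 18.1).
Posterior mean = α/β = 78.7/18.1 = 4.3481.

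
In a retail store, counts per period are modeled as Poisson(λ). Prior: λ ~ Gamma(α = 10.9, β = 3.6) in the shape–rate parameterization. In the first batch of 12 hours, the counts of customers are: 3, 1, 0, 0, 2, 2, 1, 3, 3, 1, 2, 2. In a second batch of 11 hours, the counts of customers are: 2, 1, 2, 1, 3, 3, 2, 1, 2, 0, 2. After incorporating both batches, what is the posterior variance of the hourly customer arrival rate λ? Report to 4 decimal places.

With a Gamma(shape α, rate β) prior, the Poisson likelihood is conjugate: the posterior is Gamma(α + ΣXᵢ, β + n).
Batch 1: sum of counts S = 20 over n = 12 hours.
After batch 1: Gamma(α+S, β+n) = Gamma(10.9+20, 3.6+12) = Gamma(30.9, 15.6).
Batch 2: sum of counts S = 19 over n = 11 hours.
After batch 2: Gamma(α+S, β+n) = Gamma(30.9+19, 15.6+11) = Gamma(49.9, 26.6).
Var = α/β² = 49.9/26.6² = 0.0705.

0.0705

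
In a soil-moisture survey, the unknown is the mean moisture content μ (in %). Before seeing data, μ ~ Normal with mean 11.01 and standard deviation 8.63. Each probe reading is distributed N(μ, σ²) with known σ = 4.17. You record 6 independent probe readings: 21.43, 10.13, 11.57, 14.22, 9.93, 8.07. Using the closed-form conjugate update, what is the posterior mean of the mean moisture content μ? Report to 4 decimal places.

12.5003

For Normal data with known variance σ², a Normal(μ₀, σ₀²) prior on μ is conjugate. Posterior precision = 1/σ₀² + n/σ²; posterior mean is the precision-weighted average of μ₀ and x̄.
Σxᵢ = 21.43 + 10.13 + 11.57 + 14.22 + 9.93 + 8.07 = 75.35, so n·x̄ = 75.35.
σ₀² = 8.63² = 74.4769, σ² = 4.17² = 17.3889; σ² + n·σ₀² = 17.3889 + 6·74.4769 = 464.2503.
Posterior mean = (μ₀/σ₀² + n·x̄/σ²)/(1/σ₀² + n/σ²) = (σ²·μ₀ + σ₀²·n·x̄)/(σ² + n·σ₀²) = (17.3889·11.01 + 74.4769·75.35)/464.2503 = 5803.286204/464.2503 = 12.5003.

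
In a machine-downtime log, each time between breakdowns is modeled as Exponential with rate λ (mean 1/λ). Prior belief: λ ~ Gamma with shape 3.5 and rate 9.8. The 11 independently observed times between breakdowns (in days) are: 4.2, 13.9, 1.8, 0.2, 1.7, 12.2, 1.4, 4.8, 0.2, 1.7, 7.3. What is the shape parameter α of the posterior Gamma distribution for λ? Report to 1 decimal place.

14.5

With a Gamma(shape α, rate β) prior on the exponential rate λ, the posterior after n observations with total T = Σxᵢ is Gamma(α+n, β+T).
Sum of observations T = 49.4 days; n = 11.
Posterior: Gamma(3.5+11, 9.8+49.4) = Gamma(14.5, 59.2).
Posterior α = 14.5.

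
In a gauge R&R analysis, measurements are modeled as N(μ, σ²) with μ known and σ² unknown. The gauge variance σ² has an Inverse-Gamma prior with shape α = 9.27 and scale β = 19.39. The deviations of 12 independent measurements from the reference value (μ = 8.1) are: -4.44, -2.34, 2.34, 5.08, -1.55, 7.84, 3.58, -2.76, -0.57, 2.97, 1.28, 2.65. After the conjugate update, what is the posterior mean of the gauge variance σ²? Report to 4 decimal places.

6.9152

With known mean μ and an Inverse-Gamma(α, β) prior on σ², the Normal likelihood is conjugate: posterior is Inv-Gamma(α + n/2, β + Σ(xᵢ−μ)²/2).
Σ(xᵢ−μ)² = (-4.44)² + (-2.34)² + (2.34)² + (5.08)² + (-1.55)² + (7.84)² + (3.58)² + (-2.76)² + (-0.57)² + (2.97)² + (1.28)² + (2.65)² = 158.5800.
Posterior: Inv-Gamma(9.27 + 12/2, 19.39 + 158.5800/2) = Inv-Gamma(15.27, 98.68000).
E[σ²|data] = β/(α−1) = 98.68000/14.27 = 6.9152.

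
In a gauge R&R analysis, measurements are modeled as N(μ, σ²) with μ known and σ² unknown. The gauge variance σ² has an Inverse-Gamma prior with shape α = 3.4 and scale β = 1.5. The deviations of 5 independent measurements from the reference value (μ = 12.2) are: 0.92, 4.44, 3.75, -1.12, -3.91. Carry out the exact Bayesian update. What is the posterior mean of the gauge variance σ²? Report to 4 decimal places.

With known mean μ and an Inverse-Gamma(α, β) prior on σ², the Normal likelihood is conjugate: posterior is Inv-Gamma(α + n/2, β + Σ(xᵢ−μ)²/2).
Σ(xᵢ−μ)² = (0.92)² + (4.44)² + (3.75)² + (-1.12)² + (-3.91)² = 51.1650.
Posterior: Inv-Gamma(3.4 + 5/2, 1.5 + 51.1650/2) = Inv-Gamma(5.90, 27.08250).
E[σ²|data] = β/(α−1) = 27.08250/4.90 = 5.5270.

5.5270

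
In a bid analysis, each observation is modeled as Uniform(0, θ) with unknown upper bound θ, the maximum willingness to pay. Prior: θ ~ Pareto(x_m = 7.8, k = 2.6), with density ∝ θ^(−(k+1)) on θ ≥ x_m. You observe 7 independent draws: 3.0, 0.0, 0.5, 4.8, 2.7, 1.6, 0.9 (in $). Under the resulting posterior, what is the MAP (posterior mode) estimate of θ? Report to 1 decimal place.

7.8

A Pareto(scale x_m, shape k) prior on the upper bound θ of Uniform(0, θ) is conjugate: posterior is Pareto(max(x_m, max xᵢ), k + n).
Sample maximum = 4.8; prior scale x_m = 7.8 → posterior scale = max = 7.8.
Posterior shape = 2.6 + 7 = 9.6.
The Pareto density is decreasing on [x_m, ∞), so the mode is x_m = 7.8.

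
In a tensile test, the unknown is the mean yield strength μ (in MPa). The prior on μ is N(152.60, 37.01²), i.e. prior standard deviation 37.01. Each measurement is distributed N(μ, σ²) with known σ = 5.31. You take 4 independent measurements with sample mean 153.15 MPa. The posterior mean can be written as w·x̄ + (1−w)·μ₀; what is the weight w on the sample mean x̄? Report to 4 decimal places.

For Normal data with known variance σ², a Normal(μ₀, σ₀²) prior on μ is conjugate. Posterior precision = 1/σ₀² + n/σ²; posterior mean is the precision-weighted average of μ₀ and x̄.
σ₀² = 37.01² = 1369.7401, σ² = 5.31² = 28.1961. Prior precision 1/σ₀² = 1/1369.7401; data precision n/σ² = 4/28.1961.
w = (n/σ²)/(1/σ₀² + n/σ²) = n·σ₀²/(σ² + n·σ₀²) = 4·1369.7401/(28.1961 + 4·1369.7401) = 5478.9604/5507.1565 = 0.9949.

0.9949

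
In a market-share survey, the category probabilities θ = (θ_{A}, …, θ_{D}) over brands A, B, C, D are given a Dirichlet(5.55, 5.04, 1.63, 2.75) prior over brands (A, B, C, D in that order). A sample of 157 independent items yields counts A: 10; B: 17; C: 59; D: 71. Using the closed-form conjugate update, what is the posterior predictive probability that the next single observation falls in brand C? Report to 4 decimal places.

0.3526

The Dirichlet prior is conjugate to the Multinomial likelihood: each posterior αⱼ = prior αⱼ + observed count nⱼ.
Posterior concentration: (15.55, 22.04, 60.63, 73.75), total = 171.97.
P(next = C | data) = α_{C}/Σα = 0.3526.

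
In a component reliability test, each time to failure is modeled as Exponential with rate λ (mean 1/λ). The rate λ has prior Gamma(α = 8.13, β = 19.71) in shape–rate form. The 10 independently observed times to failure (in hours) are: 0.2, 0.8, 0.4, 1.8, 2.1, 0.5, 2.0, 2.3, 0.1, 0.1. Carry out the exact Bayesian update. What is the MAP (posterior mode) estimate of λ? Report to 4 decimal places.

0.5708

With a Gamma(shape α, rate β) prior on the exponential rate λ, the posterior after n observations with total T = Σxᵢ is Gamma(α+n, β+T).
Sum of observations T = 10.3 hours; n = 10.
Posterior: Gamma(8.13+10, 19.71+10.3) = Gamma(18.13, 30.01).
Mode = (α−1)/β = 0.5708.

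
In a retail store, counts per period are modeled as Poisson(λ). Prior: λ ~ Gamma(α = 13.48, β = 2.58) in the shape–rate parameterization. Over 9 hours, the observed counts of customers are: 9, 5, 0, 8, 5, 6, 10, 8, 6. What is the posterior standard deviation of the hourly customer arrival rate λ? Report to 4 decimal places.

With a Gamma(shape α, rate β) prior, the Poisson likelihood is conjugate: the posterior is Gamma(α + ΣXᵢ, β + n).
Sum of counts S = 57 over n = 9 hours.
Posterior: Gamma(α+S, β+n) = Gamma(13.48+57, 2.58+9) = Gamma(70.48, 11.58).
SD = √α/β = √70.48/11.58 = 0.7250.

0.7250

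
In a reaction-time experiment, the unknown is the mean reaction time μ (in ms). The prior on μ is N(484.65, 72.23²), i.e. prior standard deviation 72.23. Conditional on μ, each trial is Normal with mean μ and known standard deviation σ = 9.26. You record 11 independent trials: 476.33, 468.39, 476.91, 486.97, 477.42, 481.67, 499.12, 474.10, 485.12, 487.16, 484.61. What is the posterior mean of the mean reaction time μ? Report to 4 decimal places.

481.6227

For Normal data with known variance σ², a Normal(μ₀, σ₀²) prior on μ is conjugate. Posterior precision = 1/σ₀² + n/σ²; posterior mean is the precision-weighted average of μ₀ and x̄.
Σxᵢ = 476.33 + 468.39 + 476.91 + 486.97 + 477.42 + 481.67 + 499.12 + 474.10 + 485.12 + 487.16 + 484.61 = 5297.8, so n·x̄ = 5297.8.
σ₀² = 72.23² = 5217.1729, σ² = 9.26² = 85.7476; σ² + n·σ₀² = 85.7476 + 11·5217.1729 = 57474.6495.
Posterior mean = (μ₀/σ₀² + n·x̄/σ²)/(1/σ₀² + n/σ²) = (σ²·μ₀ + σ₀²·n·x̄)/(σ² + n·σ₀²) = (85.7476·484.65 + 5217.1729·5297.8)/57474.6495 = 27681096.16396/57474.6495 = 481.6227.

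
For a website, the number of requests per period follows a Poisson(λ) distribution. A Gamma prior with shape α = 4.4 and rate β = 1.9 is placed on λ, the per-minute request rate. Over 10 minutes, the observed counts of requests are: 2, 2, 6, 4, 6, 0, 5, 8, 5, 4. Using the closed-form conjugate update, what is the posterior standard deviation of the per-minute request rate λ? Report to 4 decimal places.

With a Gamma(shape α, rate β) prior, the Poisson likelihood is conjugate: the posterior is Gamma(α + ΣXᵢ, β + n).
Sum of counts S = 42 over n = 10 minutes.
Posterior: Gamma(α+S, β+n) = Gamma(4.4+42, 1.9+10) = Gamma(46.4, 11.9).
SD = √α/β = √46.4/11.9 = 0.5724.

0.5724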